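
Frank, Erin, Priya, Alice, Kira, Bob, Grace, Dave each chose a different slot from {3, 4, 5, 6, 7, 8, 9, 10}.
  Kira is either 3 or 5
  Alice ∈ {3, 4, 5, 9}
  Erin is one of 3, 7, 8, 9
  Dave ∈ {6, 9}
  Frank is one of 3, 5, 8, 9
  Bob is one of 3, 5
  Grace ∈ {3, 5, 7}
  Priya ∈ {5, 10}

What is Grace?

Among the 8 variables, 4 fits only Alice (and all 8 values in {3, 4, 5, 6, 7, 8, 9, 10} must be used), so Alice = 4.
The 7 still-open variables together cover exactly {3, 5, 6, 7, 8, 9, 10} — 7 values for 7 variables — and 6 appears only in Dave's list, so Dave = 6.
Among the 6 still-open variables, 10 fits only Priya (and all 6 values in {3, 5, 7, 8, 9, 10} must be used), so Priya = 10.
Kira and Bob between them cover only {3, 5} — a naked pair. Remove those values from Frank, Erin, Grace.
So Grace = 7.

7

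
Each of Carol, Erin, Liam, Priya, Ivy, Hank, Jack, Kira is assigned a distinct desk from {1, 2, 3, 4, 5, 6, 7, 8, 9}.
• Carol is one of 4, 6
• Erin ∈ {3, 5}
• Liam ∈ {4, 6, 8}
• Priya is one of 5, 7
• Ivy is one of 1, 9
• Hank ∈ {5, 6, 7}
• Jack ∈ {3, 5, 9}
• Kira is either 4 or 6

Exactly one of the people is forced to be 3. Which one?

Erin

Among the 8 variables, 1 fits only Ivy (and all 8 values in {1, 3, 4, 5, 6, 7, 8, 9} must be used), so Ivy = 1.
The 7 still-open variables draw from only 7 values {3, 4, 5, 6, 7, 8, 9}, so each is used; only Liam can be 8, hence Liam = 8.
The 6 still-open variables draw from only 6 values {3, 4, 5, 6, 7, 9}, so each is used; only Jack can be 9, hence Jack = 9.
Among the 5 still-open variables, 3 fits only Erin (and all 5 values in {3, 4, 5, 6, 7} must be used), so Erin = 3.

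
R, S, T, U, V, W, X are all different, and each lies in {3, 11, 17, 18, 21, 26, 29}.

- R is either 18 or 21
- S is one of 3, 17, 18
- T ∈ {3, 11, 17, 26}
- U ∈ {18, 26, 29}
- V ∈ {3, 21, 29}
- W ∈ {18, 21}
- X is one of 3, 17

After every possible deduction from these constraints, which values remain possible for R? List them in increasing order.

18, 21

Among the 7 variables, 11 fits only T (and all 7 values in {3, 11, 17, 18, 21, 26, 29} must be used), so T = 11.
Among the 6 still-open variables, 26 fits only U (and all 6 values in {3, 17, 18, 21, 26, 29} must be used), so U = 26.
Among the 5 still-open variables, 29 fits only V (and all 5 values in {3, 17, 18, 21, 29} must be used), so V = 29.
The 2 variables R and W are confined to {18, 21}, which locks those values in; drop them from S.
No further eliminations apply; R can still be any of 18, 21.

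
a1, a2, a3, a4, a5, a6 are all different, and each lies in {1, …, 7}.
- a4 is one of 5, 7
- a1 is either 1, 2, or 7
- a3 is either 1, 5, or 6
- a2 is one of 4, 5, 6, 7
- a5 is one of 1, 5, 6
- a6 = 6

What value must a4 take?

a6 has just one choice, so a6 = 6. So a2, a3, a5 can't be 6.
The 5 still-open variables together cover exactly {1, 2, 4, 5, 7} — 5 values for 5 variables — and 2 appears only in a1's list, so a1 = 2.
The 4 still-open variables together cover exactly {1, 4, 5, 7} — 4 values for 4 variables — and 4 appears only in a2's list, so a2 = 4.
Among the 3 still-open variables, 7 fits only a4 (and all 3 values in {1, 5, 7} must be used), so a4 = 7.

7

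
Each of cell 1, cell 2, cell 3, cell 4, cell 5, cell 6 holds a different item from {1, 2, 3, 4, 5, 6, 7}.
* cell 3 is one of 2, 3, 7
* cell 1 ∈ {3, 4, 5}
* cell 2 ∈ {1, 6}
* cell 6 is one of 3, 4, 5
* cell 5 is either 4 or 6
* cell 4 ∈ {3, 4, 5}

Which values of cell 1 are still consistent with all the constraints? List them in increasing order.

The 3 variables cell 1, cell 4, cell 6 are confined to {3, 4, 5}, which locks those values in; drop them from cell 3, cell 5.
cell 5 has just one choice, so cell 5 = 6. Remove 6 from cell 2.
cell 2's domain is down to {1}, so cell 2 = 1.
No further eliminations apply; cell 1 can still be any of 3, 4, 5.

3, 4, 5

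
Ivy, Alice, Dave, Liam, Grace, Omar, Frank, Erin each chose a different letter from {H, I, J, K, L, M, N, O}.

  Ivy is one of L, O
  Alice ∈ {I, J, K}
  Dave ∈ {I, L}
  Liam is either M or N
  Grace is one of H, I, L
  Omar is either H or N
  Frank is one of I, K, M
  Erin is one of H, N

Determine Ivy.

O

Among the 8 variables, J fits only Alice (and all 8 values in {H, I, J, K, L, M, N, O} must be used), so Alice = J.
The 7 still-open variables draw from only 7 values {H, I, K, L, M, N, O}, so each is used; only Frank can be K, hence Frank = K.
The 6 still-open variables together cover exactly {H, I, L, M, N, O} — 6 values for 6 variables — and M appears only in Liam's list, so Liam = M.
The 5 still-open variables together cover exactly {H, I, L, N, O} — 5 values for 5 variables — and O appears only in Ivy's list, so Ivy = O.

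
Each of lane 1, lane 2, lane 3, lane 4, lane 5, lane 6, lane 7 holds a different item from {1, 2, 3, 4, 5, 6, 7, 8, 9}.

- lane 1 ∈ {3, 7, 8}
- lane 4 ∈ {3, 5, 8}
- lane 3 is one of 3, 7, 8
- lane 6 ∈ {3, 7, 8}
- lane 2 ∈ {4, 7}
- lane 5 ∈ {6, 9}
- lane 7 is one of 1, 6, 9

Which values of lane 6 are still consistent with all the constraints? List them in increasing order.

3, 7, 8

lane 1, lane 3, lane 6 between them cover only {3, 7, 8} — a naked triple. Remove those values from lane 2, lane 4.
lane 2's domain is down to {4}, so lane 2 = 4.
lane 4 has just one choice, so lane 4 = 5.
No further eliminations apply; lane 6 can still be any of 3, 7, 8.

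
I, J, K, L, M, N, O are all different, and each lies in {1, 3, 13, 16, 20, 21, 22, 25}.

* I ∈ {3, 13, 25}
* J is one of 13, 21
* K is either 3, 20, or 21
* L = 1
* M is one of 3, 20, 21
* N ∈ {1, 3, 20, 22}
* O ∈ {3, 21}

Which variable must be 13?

L's domain is down to {1}, so L = 1. Eliminate 1 elsewhere: N.
The 6 still-open variables together cover exactly {3, 13, 20, 21, 22, 25} — 6 values for 6 variables — and 22 appears only in N's list, so N = 22.
Among the 5 still-open variables, 25 fits only I (and all 5 values in {3, 13, 20, 21, 25} must be used), so I = 25.
The 4 still-open variables draw from only 4 values {3, 13, 20, 21}, so each is used; only J can be 13, hence J = 13.

J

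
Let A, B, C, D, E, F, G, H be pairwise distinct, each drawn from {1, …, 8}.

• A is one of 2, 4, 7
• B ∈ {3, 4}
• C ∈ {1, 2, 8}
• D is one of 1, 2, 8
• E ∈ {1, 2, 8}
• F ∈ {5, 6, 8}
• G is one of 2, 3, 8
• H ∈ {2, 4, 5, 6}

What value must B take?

4

The 8 variables together cover exactly {1, 2, 3, 4, 5, 6, 7, 8} — 8 values for 8 variables — and 7 appears only in A's list, so A = 7.
The 3 variables C, D, E are confined to {1, 2, 8}, which locks those values in; drop them from F, G, H.
G's domain is down to {3}, so G = 3. So B can't be 3.
So B = 4.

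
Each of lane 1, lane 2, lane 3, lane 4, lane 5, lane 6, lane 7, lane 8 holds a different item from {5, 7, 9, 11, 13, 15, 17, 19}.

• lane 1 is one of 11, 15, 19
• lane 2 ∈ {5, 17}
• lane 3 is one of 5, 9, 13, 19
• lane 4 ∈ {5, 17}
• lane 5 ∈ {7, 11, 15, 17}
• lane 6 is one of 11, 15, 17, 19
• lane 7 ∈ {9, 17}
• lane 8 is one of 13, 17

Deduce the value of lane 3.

The 8 variables together cover exactly {5, 7, 9, 11, 13, 15, 17, 19} — 8 values for 8 variables — and 7 appears only in lane 5's list, so lane 5 = 7.
lane 2 and lane 4 share exactly the 2 values {5, 17}; by pigeonhole those values go to them, so strike 5, 17 from lane 3, lane 6, lane 7, lane 8.
lane 7 must be 9 (only option left). So lane 3 can't be 9.
lane 8 must be 13 (only option left). So lane 3 can't be 13.
So lane 3 = 19.

19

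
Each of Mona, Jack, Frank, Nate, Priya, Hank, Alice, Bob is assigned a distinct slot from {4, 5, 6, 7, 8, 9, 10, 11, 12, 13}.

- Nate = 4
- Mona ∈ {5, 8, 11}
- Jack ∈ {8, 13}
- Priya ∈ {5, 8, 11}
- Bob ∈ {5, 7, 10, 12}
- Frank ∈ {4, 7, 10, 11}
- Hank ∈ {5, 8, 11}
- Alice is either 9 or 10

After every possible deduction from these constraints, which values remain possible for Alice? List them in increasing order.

9, 10

Nate's domain is down to {4}, so Nate = 4. Strike 4 from Frank.
Mona, Priya, Hank share exactly the 3 values {5, 8, 11}; by pigeonhole those values go to them, so strike 5, 8, 11 from Jack, Frank, Bob.
Jack has just one choice, so Jack = 13.
No further eliminations apply; Alice can still be any of 9, 10.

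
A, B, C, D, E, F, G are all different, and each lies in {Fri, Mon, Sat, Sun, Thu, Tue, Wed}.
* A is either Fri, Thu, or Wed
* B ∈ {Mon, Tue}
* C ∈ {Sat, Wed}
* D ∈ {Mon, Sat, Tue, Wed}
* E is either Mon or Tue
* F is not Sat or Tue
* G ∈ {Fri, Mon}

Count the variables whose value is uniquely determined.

3

Among the 7 variables, Sun fits only F (and all 7 values in {Fri, Mon, Sat, Sun, Thu, Tue, Wed} must be used), so F = Sun.
The 6 still-open variables draw from only 6 values {Fri, Mon, Sat, Thu, Tue, Wed}, so each is used; only A can be Thu, hence A = Thu.
The 5 still-open variables together cover exactly {Fri, Mon, Sat, Tue, Wed} — 5 values for 5 variables — and Fri appears only in G's list, so G = Fri.
The 2 variables B and E are confined to {Mon, Tue}, which locks those values in; drop them from D.
Determined: A=Thu, F=Sun, G=Fri. The other variables each still have more than one consistent value. That makes 3.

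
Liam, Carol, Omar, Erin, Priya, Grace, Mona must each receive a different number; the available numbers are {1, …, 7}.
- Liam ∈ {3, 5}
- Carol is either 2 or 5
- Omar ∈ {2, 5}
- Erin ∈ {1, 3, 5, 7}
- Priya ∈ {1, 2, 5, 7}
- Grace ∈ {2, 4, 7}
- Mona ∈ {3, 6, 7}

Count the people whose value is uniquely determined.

3

The 7 variables draw from only 7 values {1, 2, 3, 4, 5, 6, 7}, so each is used; only Grace can be 4, hence Grace = 4.
The 6 still-open variables together cover exactly {1, 2, 3, 5, 6, 7} — 6 values for 6 variables — and 6 appears only in Mona's list, so Mona = 6.
Carol and Omar between them cover only {2, 5} — a naked pair. Remove those values from Liam, Erin, Priya.
Liam's domain is down to {3}, so Liam = 3. Strike 3 from Erin.
Determined: Liam=3, Grace=4, Mona=6. The other people each still have more than one consistent value. That makes 3.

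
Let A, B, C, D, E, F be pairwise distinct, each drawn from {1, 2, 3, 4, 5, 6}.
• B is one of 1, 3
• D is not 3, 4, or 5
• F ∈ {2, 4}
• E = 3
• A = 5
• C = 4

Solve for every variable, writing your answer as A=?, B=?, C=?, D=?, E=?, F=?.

A has just one choice, so A = 5.
C must be 4 (only option left). So F can't be 4.
E has just one choice, so E = 3. Remove 3 from B.
F has just one choice, so F = 2. Strike 2 from D.
That leaves B = 1. So D can't be 1.
That leaves D = 6.

A=5, B=1, C=4, D=6, E=3, F=2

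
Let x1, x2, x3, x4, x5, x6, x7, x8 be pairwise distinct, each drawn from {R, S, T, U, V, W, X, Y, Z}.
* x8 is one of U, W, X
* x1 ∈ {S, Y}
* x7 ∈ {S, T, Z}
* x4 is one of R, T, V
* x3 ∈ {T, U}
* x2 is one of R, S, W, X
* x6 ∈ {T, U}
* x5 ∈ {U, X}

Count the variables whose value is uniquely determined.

The 2 variables x3 and x6 are confined to {T, U}, which locks those values in; drop them from x4, x5, x7, x8.
x5 must be X (only option left). Strike X from x2, x8.
x8 has just one choice, so x8 = W. Remove W from x2.
Determined: x5=X, x8=W. The other variables each still have more than one consistent value. That makes 2.

2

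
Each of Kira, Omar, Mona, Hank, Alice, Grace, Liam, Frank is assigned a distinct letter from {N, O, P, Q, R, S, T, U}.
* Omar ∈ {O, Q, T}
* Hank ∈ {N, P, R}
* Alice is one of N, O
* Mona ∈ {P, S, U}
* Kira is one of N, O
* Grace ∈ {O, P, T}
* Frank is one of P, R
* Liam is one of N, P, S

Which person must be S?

Liam

The 8 variables draw from only 8 values {N, O, P, Q, R, S, T, U}, so each is used; only Omar can be Q, hence Omar = Q.
The 7 still-open variables together cover exactly {N, O, P, R, S, T, U} — 7 values for 7 variables — and T appears only in Grace's list, so Grace = T.
The 6 still-open variables draw from only 6 values {N, O, P, R, S, U}, so each is used; only Mona can be U, hence Mona = U.
Among the 5 still-open variables, S fits only Liam (and all 5 values in {N, O, P, R, S} must be used), so Liam = S.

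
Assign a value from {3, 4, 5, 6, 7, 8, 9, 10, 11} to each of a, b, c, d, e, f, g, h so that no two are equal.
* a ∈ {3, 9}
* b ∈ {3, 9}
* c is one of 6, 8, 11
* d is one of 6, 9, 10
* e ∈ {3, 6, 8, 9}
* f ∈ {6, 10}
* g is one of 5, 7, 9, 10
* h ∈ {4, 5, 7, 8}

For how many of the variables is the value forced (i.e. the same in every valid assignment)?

2

The 2 variables a and b are confined to {3, 9}, which locks those values in; drop them from d, e, g.
d and f share exactly the 2 values {6, 10}; by pigeonhole those values go to them, so strike 6, 10 from c, e, g.
e must be 8 (only option left). Eliminate 8 elsewhere: c, h.
c must be 11 (only option left).
Determined: c=11, e=8. The other variables each still have more than one consistent value. That makes 2.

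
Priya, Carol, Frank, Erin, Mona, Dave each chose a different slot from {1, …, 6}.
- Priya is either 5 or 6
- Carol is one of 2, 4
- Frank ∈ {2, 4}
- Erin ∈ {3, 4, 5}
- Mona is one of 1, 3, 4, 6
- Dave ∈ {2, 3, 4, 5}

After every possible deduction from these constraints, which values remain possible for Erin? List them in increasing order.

Among the 6 variables, 1 fits only Mona (and all 6 values in {1, 2, 3, 4, 5, 6} must be used), so Mona = 1.
Among the 5 still-open variables, 6 fits only Priya (and all 5 values in {2, 3, 4, 5, 6} must be used), so Priya = 6.
Carol and Frank share exactly the 2 values {2, 4}; by pigeonhole those values go to them, so strike 2, 4 from Erin, Dave.
No further eliminations apply; Erin can still be any of 3, 5.

3, 5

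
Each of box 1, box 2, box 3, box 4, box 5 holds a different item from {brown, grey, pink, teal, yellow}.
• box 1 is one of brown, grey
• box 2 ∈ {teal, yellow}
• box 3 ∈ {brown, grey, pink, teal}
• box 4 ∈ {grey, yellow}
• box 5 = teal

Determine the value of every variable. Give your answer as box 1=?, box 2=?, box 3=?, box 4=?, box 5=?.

box 1=brown, box 2=yellow, box 3=pink, box 4=grey, box 5=teal

box 5 must be teal (only option left). Strike teal from box 2, box 3.
box 2's domain is down to {yellow}, so box 2 = yellow. So box 4 can't be yellow.
That leaves box 4 = grey. Remove grey from box 1, box 3.
box 1 must be brown (only option left). Strike brown from box 3.
box 3 must be pink (only option left).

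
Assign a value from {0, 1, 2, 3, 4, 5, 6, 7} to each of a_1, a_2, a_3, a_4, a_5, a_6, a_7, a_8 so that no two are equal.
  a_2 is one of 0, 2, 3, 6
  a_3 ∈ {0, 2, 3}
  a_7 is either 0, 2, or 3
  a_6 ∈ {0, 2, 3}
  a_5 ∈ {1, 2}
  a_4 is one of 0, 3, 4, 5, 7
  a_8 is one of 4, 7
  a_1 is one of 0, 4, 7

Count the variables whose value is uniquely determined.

Among the 8 variables, 1 fits only a_5 (and all 8 values in {0, 1, 2, 3, 4, 5, 6, 7} must be used), so a_5 = 1.
The 7 still-open variables draw from only 7 values {0, 2, 3, 4, 5, 6, 7}, so each is used; only a_4 can be 5, hence a_4 = 5.
Among the 6 still-open variables, 6 fits only a_2 (and all 6 values in {0, 2, 3, 4, 6, 7} must be used), so a_2 = 6.
The 3 variables a_3, a_6, a_7 are confined to {0, 2, 3}, which locks those values in; drop them from a_1.
Determined: a_2=6, a_4=5, a_5=1. The other variables each still have more than one consistent value. That makes 3.

3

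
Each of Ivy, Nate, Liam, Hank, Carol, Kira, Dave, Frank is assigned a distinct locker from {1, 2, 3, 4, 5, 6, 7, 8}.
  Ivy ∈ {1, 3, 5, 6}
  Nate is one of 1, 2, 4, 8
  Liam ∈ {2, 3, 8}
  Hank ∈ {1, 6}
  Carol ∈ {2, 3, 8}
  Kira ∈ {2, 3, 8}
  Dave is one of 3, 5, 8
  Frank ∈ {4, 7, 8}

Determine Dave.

The 8 variables together cover exactly {1, 2, 3, 4, 5, 6, 7, 8} — 8 values for 8 variables — and 7 appears only in Frank's list, so Frank = 7.
The 7 still-open variables together cover exactly {1, 2, 3, 4, 5, 6, 8} — 7 values for 7 variables — and 4 appears only in Nate's list, so Nate = 4.
The 3 variables Liam, Carol, Kira are confined to {2, 3, 8}, which locks those values in; drop them from Ivy, Dave.
So Dave = 5.

5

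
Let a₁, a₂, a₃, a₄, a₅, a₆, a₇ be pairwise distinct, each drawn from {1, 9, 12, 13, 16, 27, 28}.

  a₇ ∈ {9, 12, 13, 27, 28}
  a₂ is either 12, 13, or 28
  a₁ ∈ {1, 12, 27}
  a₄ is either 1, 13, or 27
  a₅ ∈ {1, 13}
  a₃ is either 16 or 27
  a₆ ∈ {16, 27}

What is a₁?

12

The 7 variables together cover exactly {1, 9, 12, 13, 16, 27, 28} — 7 values for 7 variables — and 9 appears only in a₇'s list, so a₇ = 9.
Among the 6 still-open variables, 28 fits only a₂ (and all 6 values in {1, 12, 13, 16, 27, 28} must be used), so a₂ = 28.
The 5 still-open variables together cover exactly {1, 12, 13, 16, 27} — 5 values for 5 variables — and 12 appears only in a₁'s list, so a₁ = 12.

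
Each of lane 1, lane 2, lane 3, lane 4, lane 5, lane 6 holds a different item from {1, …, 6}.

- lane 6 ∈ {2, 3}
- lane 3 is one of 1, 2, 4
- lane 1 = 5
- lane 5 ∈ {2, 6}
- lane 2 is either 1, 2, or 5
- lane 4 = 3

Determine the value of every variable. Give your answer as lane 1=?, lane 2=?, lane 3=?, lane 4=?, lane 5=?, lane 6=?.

lane 1's domain is down to {5}, so lane 1 = 5. So lane 2 can't be 5.
lane 4 must be 3 (only option left). Eliminate 3 elsewhere: lane 6.
That leaves lane 6 = 2. Strike 2 from lane 2, lane 3, lane 5.
lane 2's domain is down to {1}, so lane 2 = 1. Strike 1 from lane 3.
lane 3 has just one choice, so lane 3 = 4.
lane 5's domain is down to {6}, so lane 5 = 6.

lane 1=5, lane 2=1, lane 3=4, lane 4=3, lane 5=6, lane 6=2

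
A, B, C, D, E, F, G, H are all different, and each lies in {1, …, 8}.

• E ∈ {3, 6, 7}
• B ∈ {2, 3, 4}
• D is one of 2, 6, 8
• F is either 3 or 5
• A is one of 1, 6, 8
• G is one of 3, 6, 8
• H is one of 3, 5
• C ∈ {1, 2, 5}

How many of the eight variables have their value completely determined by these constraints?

2

Among the 8 variables, 4 fits only B (and all 8 values in {1, 2, 3, 4, 5, 6, 7, 8} must be used), so B = 4.
The 7 still-open variables draw from only 7 values {1, 2, 3, 5, 6, 7, 8}, so each is used; only E can be 7, hence E = 7.
F and H share exactly the 2 values {3, 5}; by pigeonhole those values go to them, so strike 3, 5 from C, G.
Determined: B=4, E=7. The other variables each still have more than one consistent value. That makes 2.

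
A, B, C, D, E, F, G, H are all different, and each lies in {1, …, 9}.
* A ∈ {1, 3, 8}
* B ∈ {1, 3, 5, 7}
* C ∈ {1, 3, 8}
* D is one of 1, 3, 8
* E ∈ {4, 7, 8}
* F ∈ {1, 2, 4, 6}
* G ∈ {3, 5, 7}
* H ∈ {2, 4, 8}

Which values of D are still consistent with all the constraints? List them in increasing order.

1, 3, 8

The 8 variables draw from only 8 values {1, 2, 3, 4, 5, 6, 7, 8}, so each is used; only F can be 6, hence F = 6.
The 7 still-open variables together cover exactly {1, 2, 3, 4, 5, 7, 8} — 7 values for 7 variables — and 2 appears only in H's list, so H = 2.
The 6 still-open variables together cover exactly {1, 3, 4, 5, 7, 8} — 6 values for 6 variables — and 4 appears only in E's list, so E = 4.
A, C, D between them cover only {1, 3, 8} — a naked triple. Remove those values from B, G.
No further eliminations apply; D can still be any of 1, 3, 8.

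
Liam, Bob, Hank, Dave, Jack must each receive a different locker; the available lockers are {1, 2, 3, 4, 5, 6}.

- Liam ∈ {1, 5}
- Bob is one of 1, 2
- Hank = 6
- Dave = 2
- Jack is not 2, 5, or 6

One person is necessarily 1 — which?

Bob

Hank must be 6 (only option left).
Dave must be 2 (only option left). Eliminate 2 elsewhere: Bob.
So 1 goes to Bob.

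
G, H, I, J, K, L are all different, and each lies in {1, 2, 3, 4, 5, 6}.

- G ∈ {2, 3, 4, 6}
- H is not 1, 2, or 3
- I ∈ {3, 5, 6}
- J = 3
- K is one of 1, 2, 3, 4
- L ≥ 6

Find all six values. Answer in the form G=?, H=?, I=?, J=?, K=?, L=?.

G=2, H=4, I=5, J=3, K=1, L=6

J has just one choice, so J = 3. So G, I, K can't be 3.
L must be 6 (only option left). Eliminate 6 elsewhere: G, H, I.
That leaves I = 5. Remove 5 from H.
That leaves H = 4. So G, K can't be 4.
G has just one choice, so G = 2. Eliminate 2 elsewhere: K.
That leaves K = 1.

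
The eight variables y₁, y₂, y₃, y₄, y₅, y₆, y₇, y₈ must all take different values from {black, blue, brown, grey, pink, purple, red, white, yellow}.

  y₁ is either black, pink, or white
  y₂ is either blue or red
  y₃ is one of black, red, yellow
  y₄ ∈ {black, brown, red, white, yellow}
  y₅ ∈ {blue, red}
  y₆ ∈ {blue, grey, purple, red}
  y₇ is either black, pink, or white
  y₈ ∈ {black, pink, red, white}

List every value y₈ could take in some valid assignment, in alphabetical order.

black, pink, white

y₂ and y₅ between them cover only {blue, red} — a naked pair. Remove those values from y₃, y₄, y₆, y₈.
The 3 variables y₁, y₇, y₈ are confined to {black, pink, white}, which locks those values in; drop them from y₃, y₄.
That leaves y₃ = yellow. Eliminate yellow elsewhere: y₄.
y₄ has just one choice, so y₄ = brown.
No further eliminations apply; y₈ can still be any of black, pink, white.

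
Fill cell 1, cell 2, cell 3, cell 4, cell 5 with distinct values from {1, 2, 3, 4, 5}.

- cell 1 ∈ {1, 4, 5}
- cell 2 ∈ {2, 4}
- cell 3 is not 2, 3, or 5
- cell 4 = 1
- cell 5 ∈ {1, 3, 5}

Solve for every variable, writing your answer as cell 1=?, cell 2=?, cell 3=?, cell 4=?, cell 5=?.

cell 4 has just one choice, so cell 4 = 1. So cell 1, cell 3, cell 5 can't be 1.
cell 3 must be 4 (only option left). Remove 4 from cell 1, cell 2.
cell 1's domain is down to {5}, so cell 1 = 5. So cell 5 can't be 5.
cell 2 has just one choice, so cell 2 = 2.
cell 5 has just one choice, so cell 5 = 3.

cell 1=5, cell 2=2, cell 3=4, cell 4=1, cell 5=3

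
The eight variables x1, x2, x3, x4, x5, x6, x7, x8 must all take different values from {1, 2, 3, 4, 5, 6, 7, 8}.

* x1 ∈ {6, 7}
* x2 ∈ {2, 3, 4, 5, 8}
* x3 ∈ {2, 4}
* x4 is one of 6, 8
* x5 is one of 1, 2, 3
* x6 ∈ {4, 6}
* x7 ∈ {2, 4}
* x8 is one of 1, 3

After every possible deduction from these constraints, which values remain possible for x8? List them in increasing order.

1, 3

The 8 variables draw from only 8 values {1, 2, 3, 4, 5, 6, 7, 8}, so each is used; only x2 can be 5, hence x2 = 5.
The 7 still-open variables draw from only 7 values {1, 2, 3, 4, 6, 7, 8}, so each is used; only x1 can be 7, hence x1 = 7.
Among the 6 still-open variables, 8 fits only x4 (and all 6 values in {1, 2, 3, 4, 6, 8} must be used), so x4 = 8.
The 5 still-open variables draw from only 5 values {1, 2, 3, 4, 6}, so each is used; only x6 can be 6, hence x6 = 6.
x3 and x7 between them cover only {2, 4} — a naked pair. Remove those values from x5.
No further eliminations apply; x8 can still be any of 1, 3.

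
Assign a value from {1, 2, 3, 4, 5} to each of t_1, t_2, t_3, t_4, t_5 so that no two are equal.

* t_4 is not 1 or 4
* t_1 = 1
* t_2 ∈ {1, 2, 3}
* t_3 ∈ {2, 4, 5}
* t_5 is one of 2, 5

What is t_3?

4

t_1 must be 1 (only option left). Strike 1 from t_2.
The 4 still-open variables draw from only 4 values {2, 3, 4, 5}, so each is used; only t_3 can be 4, hence t_3 = 4.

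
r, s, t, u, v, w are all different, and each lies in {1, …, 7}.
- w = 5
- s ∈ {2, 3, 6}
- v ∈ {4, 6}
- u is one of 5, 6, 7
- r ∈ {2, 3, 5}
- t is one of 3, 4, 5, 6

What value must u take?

w has just one choice, so w = 5. Remove 5 from r, t, u.
The 5 still-open variables together cover exactly {2, 3, 4, 6, 7} — 5 values for 5 variables — and 7 appears only in u's list, so u = 7.

7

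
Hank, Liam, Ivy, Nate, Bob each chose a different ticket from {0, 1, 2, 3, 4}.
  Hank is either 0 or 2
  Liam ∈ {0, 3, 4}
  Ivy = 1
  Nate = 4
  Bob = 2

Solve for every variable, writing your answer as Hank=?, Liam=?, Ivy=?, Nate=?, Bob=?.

Ivy has just one choice, so Ivy = 1.
Nate must be 4 (only option left). Remove 4 from Liam.
Bob's domain is down to {2}, so Bob = 2. Strike 2 from Hank.
Hank must be 0 (only option left). Remove 0 from Liam.
Liam's domain is down to {3}, so Liam = 3.

Hank=0, Liam=3, Ivy=1, Nate=4, Bob=2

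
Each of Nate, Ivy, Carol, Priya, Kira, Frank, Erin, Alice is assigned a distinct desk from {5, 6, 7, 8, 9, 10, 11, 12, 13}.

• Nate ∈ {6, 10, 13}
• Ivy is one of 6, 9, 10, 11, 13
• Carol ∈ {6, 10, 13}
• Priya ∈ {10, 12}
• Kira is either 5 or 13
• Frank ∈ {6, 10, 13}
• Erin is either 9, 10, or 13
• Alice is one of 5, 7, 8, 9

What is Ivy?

Nate, Carol, Frank between them cover only {6, 10, 13} — a naked triple. Remove those values from Ivy, Priya, Kira, Erin.
Priya has just one choice, so Priya = 12.
Kira's domain is down to {5}, so Kira = 5. Remove 5 from Alice.
That leaves Erin = 9. So Ivy, Alice can't be 9.
So Ivy = 11.

11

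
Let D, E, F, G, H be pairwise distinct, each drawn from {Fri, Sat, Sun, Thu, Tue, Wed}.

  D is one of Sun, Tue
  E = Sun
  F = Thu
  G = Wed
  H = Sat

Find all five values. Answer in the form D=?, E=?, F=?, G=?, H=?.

E's domain is down to {Sun}, so E = Sun. Strike Sun from D.
F must be Thu (only option left).
G's domain is down to {Wed}, so G = Wed.
That leaves H = Sat.
That leaves D = Tue.

D=Tue, E=Sun, F=Thu, G=Wed, H=Sat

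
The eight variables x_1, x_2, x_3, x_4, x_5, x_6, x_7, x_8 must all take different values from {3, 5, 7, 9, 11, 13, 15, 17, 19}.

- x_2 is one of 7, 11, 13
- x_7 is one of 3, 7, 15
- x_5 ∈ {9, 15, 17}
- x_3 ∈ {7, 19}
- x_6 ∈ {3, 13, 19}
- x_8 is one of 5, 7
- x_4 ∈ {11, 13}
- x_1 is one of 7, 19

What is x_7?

15

The 2 variables x_1 and x_3 are confined to {7, 19}, which locks those values in; drop them from x_2, x_6, x_7, x_8.
x_8's domain is down to {5}, so x_8 = 5.
x_2 and x_4 share exactly the 2 values {11, 13}; by pigeonhole those values go to them, so strike 11, 13 from x_6.
x_6 must be 3 (only option left). Strike 3 from x_7.
So x_7 = 15.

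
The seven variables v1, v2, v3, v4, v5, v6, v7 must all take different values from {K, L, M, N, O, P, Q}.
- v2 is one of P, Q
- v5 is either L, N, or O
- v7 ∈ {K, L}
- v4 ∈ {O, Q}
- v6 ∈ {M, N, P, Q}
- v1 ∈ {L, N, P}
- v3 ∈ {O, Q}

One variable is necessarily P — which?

v2

The 7 variables together cover exactly {K, L, M, N, O, P, Q} — 7 values for 7 variables — and K appears only in v7's list, so v7 = K.
Among the 6 still-open variables, M fits only v6 (and all 6 values in {L, M, N, O, P, Q} must be used), so v6 = M.
v3 and v4 share exactly the 2 values {O, Q}; by pigeonhole those values go to them, so strike O, Q from v2, v5.
So P goes to v2.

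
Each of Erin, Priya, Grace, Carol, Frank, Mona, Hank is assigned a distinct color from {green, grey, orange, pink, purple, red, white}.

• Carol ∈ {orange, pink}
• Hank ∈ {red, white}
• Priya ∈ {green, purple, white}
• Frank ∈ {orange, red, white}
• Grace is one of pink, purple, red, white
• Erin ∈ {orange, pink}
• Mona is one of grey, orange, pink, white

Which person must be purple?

Grace

The 7 variables together cover exactly {green, grey, orange, pink, purple, red, white} — 7 values for 7 variables — and green appears only in Priya's list, so Priya = green.
The 6 still-open variables together cover exactly {grey, orange, pink, purple, red, white} — 6 values for 6 variables — and grey appears only in Mona's list, so Mona = grey.
The 5 still-open variables together cover exactly {orange, pink, purple, red, white} — 5 values for 5 variables — and purple appears only in Grace's list, so Grace = purple.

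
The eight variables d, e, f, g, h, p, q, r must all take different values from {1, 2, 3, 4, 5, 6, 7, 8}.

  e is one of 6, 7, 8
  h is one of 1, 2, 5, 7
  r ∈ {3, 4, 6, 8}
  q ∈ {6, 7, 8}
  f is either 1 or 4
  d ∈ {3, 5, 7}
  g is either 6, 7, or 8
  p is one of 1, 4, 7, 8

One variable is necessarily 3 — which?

r

The 8 variables draw from only 8 values {1, 2, 3, 4, 5, 6, 7, 8}, so each is used; only h can be 2, hence h = 2.
Among the 7 still-open variables, 5 fits only d (and all 7 values in {1, 3, 4, 5, 6, 7, 8} must be used), so d = 5.
The 6 still-open variables draw from only 6 values {1, 3, 4, 6, 7, 8}, so each is used; only r can be 3, hence r = 3.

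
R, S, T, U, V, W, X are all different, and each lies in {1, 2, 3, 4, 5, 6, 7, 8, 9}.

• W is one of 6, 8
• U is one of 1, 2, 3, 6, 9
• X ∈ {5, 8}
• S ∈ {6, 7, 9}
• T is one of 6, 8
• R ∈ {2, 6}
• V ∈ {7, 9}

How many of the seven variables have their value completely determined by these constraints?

The 2 variables T and W are confined to {6, 8}, which locks those values in; drop them from R, S, U, X.
R must be 2 (only option left). Strike 2 from U.
X must be 5 (only option left).
S and V between them cover only {7, 9} — a naked pair. Remove those values from U.
Determined: R=2, X=5. The other variables each still have more than one consistent value. That makes 2.

2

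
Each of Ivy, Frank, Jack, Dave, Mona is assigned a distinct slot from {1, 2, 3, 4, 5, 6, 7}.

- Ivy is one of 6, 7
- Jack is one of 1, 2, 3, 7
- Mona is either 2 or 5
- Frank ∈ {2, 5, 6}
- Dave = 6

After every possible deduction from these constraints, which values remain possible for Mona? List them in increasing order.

Dave has just one choice, so Dave = 6. Eliminate 6 elsewhere: Ivy, Frank.
Ivy has just one choice, so Ivy = 7. Remove 7 from Jack.
Frank and Mona between them cover only {2, 5} — a naked pair. Remove those values from Jack.
No further eliminations apply; Mona can still be any of 2, 5.

2, 5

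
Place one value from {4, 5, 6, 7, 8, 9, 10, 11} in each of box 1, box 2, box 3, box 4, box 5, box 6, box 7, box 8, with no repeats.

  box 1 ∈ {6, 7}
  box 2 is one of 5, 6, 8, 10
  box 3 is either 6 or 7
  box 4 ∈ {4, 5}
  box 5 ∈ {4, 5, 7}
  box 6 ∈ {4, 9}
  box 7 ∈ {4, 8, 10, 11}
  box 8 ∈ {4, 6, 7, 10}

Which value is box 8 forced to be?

10

The 8 variables draw from only 8 values {4, 5, 6, 7, 8, 9, 10, 11}, so each is used; only box 6 can be 9, hence box 6 = 9.
The 7 still-open variables draw from only 7 values {4, 5, 6, 7, 8, 10, 11}, so each is used; only box 7 can be 11, hence box 7 = 11.
The 6 still-open variables draw from only 6 values {4, 5, 6, 7, 8, 10}, so each is used; only box 2 can be 8, hence box 2 = 8.
Among the 5 still-open variables, 10 fits only box 8 (and all 5 values in {4, 5, 6, 7, 10} must be used), so box 8 = 10.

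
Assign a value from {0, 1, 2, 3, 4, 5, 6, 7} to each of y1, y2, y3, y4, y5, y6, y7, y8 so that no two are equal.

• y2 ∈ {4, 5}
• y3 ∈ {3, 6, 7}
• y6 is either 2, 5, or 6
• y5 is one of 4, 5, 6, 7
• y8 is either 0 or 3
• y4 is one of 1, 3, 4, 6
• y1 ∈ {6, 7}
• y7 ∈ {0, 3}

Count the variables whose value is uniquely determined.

2

The 8 variables draw from only 8 values {0, 1, 2, 3, 4, 5, 6, 7}, so each is used; only y4 can be 1, hence y4 = 1.
Among the 7 still-open variables, 2 fits only y6 (and all 7 values in {0, 2, 3, 4, 5, 6, 7} must be used), so y6 = 2.
y7 and y8 share exactly the 2 values {0, 3}; by pigeonhole those values go to them, so strike 0, 3 from y3.
The 2 variables y1 and y3 are confined to {6, 7}, which locks those values in; drop them from y5.
Determined: y4=1, y6=2. The other variables each still have more than one consistent value. That makes 2.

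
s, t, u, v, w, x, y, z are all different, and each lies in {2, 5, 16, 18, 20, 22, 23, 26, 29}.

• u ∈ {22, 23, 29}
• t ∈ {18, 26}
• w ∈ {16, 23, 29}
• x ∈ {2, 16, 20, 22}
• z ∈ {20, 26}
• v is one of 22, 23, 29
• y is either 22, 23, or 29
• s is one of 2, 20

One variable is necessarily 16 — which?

w

The 8 variables draw from only 8 values {2, 16, 18, 20, 22, 23, 26, 29}, so each is used; only t can be 18, hence t = 18.
The 7 still-open variables together cover exactly {2, 16, 20, 22, 23, 26, 29} — 7 values for 7 variables — and 26 appears only in z's list, so z = 26.
u, v, y between them cover only {22, 23, 29} — a naked triple. Remove those values from w, x.
So 16 goes to w.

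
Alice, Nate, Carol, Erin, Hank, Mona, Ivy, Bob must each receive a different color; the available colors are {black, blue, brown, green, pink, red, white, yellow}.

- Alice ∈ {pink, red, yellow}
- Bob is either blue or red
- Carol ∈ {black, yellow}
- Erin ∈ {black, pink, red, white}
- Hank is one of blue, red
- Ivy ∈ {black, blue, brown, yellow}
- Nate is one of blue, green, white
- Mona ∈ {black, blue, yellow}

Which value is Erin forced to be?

Among the 8 variables, brown fits only Ivy (and all 8 values in {black, blue, brown, green, pink, red, white, yellow} must be used), so Ivy = brown.
Among the 7 still-open variables, green fits only Nate (and all 7 values in {black, blue, green, pink, red, white, yellow} must be used), so Nate = green.
The 6 still-open variables together cover exactly {black, blue, pink, red, white, yellow} — 6 values for 6 variables — and white appears only in Erin's list, so Erin = white.

white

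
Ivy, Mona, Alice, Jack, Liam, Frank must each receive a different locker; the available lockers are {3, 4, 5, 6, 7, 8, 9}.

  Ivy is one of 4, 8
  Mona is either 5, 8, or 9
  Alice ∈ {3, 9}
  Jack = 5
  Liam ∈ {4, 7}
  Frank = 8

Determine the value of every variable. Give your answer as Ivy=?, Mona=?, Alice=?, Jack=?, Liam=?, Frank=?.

Ivy=4, Mona=9, Alice=3, Jack=5, Liam=7, Frank=8

Jack must be 5 (only option left). So Mona can't be 5.
Frank's domain is down to {8}, so Frank = 8. Remove 8 from Ivy, Mona.
Ivy must be 4 (only option left). Remove 4 from Liam.
Mona's domain is down to {9}, so Mona = 9. Remove 9 from Alice.
Alice has just one choice, so Alice = 3.
Liam's domain is down to {7}, so Liam = 7.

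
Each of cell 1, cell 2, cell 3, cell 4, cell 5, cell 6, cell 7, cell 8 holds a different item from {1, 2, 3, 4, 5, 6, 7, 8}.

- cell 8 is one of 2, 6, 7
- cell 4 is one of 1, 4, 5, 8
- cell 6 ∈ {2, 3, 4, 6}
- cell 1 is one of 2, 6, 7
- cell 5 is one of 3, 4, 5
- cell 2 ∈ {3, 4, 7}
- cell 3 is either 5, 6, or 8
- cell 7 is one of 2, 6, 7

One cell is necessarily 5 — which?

cell 5

The 8 variables draw from only 8 values {1, 2, 3, 4, 5, 6, 7, 8}, so each is used; only cell 4 can be 1, hence cell 4 = 1.
Among the 7 still-open variables, 8 fits only cell 3 (and all 7 values in {2, 3, 4, 5, 6, 7, 8} must be used), so cell 3 = 8.
The 6 still-open variables draw from only 6 values {2, 3, 4, 5, 6, 7}, so each is used; only cell 5 can be 5, hence cell 5 = 5.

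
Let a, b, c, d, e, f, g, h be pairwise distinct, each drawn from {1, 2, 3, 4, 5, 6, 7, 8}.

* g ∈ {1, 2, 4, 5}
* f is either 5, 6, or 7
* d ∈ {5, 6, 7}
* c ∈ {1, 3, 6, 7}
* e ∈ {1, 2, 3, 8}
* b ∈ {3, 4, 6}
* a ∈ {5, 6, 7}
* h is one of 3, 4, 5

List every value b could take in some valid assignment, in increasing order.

The 8 variables draw from only 8 values {1, 2, 3, 4, 5, 6, 7, 8}, so each is used; only e can be 8, hence e = 8.
The 7 still-open variables together cover exactly {1, 2, 3, 4, 5, 6, 7} — 7 values for 7 variables — and 2 appears only in g's list, so g = 2.
The 6 still-open variables draw from only 6 values {1, 3, 4, 5, 6, 7}, so each is used; only c can be 1, hence c = 1.
The 3 variables a, d, f are confined to {5, 6, 7}, which locks those values in; drop them from b, h.
No further eliminations apply; b can still be any of 3, 4.

3, 4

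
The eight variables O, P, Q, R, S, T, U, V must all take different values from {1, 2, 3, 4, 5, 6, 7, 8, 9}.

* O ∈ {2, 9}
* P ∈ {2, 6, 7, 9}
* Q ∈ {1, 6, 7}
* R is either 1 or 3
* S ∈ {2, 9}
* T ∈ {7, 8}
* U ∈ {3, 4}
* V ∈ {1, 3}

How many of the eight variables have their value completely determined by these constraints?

The 8 variables draw from only 8 values {1, 2, 3, 4, 6, 7, 8, 9}, so each is used; only U can be 4, hence U = 4.
Among the 7 still-open variables, 8 fits only T (and all 7 values in {1, 2, 3, 6, 7, 8, 9} must be used), so T = 8.
O and S between them cover only {2, 9} — a naked pair. Remove those values from P.
R and V between them cover only {1, 3} — a naked pair. Remove those values from Q.
Determined: T=8, U=4. The other variables each still have more than one consistent value. That makes 2.

2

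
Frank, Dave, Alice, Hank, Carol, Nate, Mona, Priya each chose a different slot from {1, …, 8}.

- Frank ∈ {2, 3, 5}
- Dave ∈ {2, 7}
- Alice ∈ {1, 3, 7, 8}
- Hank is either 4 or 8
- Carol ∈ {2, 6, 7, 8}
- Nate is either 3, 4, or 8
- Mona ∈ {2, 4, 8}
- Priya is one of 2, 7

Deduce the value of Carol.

Among the 8 variables, 1 fits only Alice (and all 8 values in {1, 2, 3, 4, 5, 6, 7, 8} must be used), so Alice = 1.
The 7 still-open variables draw from only 7 values {2, 3, 4, 5, 6, 7, 8}, so each is used; only Frank can be 5, hence Frank = 5.
The 6 still-open variables draw from only 6 values {2, 3, 4, 6, 7, 8}, so each is used; only Nate can be 3, hence Nate = 3.
Among the 5 still-open variables, 6 fits only Carol (and all 5 values in {2, 4, 6, 7, 8} must be used), so Carol = 6.

6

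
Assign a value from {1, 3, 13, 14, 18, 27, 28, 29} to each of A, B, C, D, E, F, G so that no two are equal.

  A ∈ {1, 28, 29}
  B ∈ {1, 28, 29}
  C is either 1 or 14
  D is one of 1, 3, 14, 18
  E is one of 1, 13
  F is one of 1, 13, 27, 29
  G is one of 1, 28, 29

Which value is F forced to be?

A, B, G share exactly the 3 values {1, 28, 29}; by pigeonhole those values go to them, so strike 1, 28, 29 from C, D, E, F.
That leaves C = 14. Eliminate 14 elsewhere: D.
E's domain is down to {13}, so E = 13. So F can't be 13.
So F = 27.

27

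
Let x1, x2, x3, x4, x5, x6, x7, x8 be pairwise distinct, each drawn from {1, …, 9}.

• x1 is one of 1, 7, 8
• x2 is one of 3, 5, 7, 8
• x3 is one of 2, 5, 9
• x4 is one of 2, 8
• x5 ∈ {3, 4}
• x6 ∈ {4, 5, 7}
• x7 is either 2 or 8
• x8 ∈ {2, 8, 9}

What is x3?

The 8 variables draw from only 8 values {1, 2, 3, 4, 5, 7, 8, 9}, so each is used; only x1 can be 1, hence x1 = 1.
x4 and x7 share exactly the 2 values {2, 8}; by pigeonhole those values go to them, so strike 2, 8 from x2, x3, x8.
x8's domain is down to {9}, so x8 = 9. Eliminate 9 elsewhere: x3.
So x3 = 5.

5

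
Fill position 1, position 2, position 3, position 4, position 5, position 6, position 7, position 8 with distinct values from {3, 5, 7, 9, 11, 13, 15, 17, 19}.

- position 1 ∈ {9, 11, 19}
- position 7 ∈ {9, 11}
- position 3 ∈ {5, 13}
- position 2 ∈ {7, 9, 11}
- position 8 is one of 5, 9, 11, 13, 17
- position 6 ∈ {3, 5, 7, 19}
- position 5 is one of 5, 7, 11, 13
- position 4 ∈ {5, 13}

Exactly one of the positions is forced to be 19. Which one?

position 1

The 8 variables draw from only 8 values {3, 5, 7, 9, 11, 13, 17, 19}, so each is used; only position 6 can be 3, hence position 6 = 3.
The 7 still-open variables draw from only 7 values {5, 7, 9, 11, 13, 17, 19}, so each is used; only position 8 can be 17, hence position 8 = 17.
The 6 still-open variables together cover exactly {5, 7, 9, 11, 13, 19} — 6 values for 6 variables — and 19 appears only in position 1's list, so position 1 = 19.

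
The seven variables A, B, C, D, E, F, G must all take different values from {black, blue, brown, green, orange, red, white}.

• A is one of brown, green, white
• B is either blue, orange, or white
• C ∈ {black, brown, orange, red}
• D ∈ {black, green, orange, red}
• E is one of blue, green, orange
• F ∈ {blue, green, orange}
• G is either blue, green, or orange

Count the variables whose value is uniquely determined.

2

E, F, G share exactly the 3 values {blue, green, orange}; by pigeonhole those values go to them, so strike blue, green, orange from A, B, C, D.
That leaves B = white. Eliminate white elsewhere: A.
A's domain is down to {brown}, so A = brown. So C can't be brown.
Determined: A=brown, B=white. The other variables each still have more than one consistent value. That makes 2.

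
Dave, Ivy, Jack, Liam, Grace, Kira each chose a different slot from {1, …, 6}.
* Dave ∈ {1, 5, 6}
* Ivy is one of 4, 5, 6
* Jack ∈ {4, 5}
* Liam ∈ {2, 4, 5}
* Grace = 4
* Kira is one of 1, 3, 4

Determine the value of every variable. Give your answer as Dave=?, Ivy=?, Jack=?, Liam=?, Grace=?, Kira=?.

Grace has just one choice, so Grace = 4. So Ivy, Jack, Liam, Kira can't be 4.
Jack must be 5 (only option left). Strike 5 from Dave, Ivy, Liam.
Liam has just one choice, so Liam = 2.
Ivy has just one choice, so Ivy = 6. Strike 6 from Dave.
Dave has just one choice, so Dave = 1. Eliminate 1 elsewhere: Kira.
Kira must be 3 (only option left).

Dave=1, Ivy=6, Jack=5, Liam=2, Grace=4, Kira=3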